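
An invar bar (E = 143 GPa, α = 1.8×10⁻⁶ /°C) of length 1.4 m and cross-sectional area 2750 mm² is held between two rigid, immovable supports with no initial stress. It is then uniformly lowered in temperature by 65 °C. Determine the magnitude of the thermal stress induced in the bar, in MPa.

The supports are rigid, so the total axial strain is zero. The restrained thermal strain is ε = αΔT = 1.8×10⁻⁶ × 65 = 117×10⁻⁶.
The stress required to suppress this strain is σ = Eε = 143×10³ × 117×10⁻⁶ = 16.73 MPa, tensile since the bar is trying to contract.

σ ≈ 16.7 MPa (tensile)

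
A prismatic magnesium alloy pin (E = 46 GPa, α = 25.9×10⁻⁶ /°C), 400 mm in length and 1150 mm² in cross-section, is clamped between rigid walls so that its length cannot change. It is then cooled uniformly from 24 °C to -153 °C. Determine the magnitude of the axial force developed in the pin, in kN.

P ≈ 243 kN (tensile)

Full restraint means ε = 0, so the stress is σ = EαΔT = 46×10³ × 25.9×10⁻⁶ × 177 = 210.9 MPa.
Then P = σA = 210.9 × 1150 mm² = 242.5 kN, tensile.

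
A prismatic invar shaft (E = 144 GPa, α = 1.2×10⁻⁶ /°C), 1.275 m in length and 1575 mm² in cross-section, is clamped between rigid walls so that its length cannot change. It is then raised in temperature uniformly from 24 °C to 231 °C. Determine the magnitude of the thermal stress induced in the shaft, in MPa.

The supports are rigid, so the total axial strain is zero. The restrained thermal strain is ε = αΔT = 1.2×10⁻⁶ × 207 = 248.4×10⁻⁶.
The stress required to suppress this strain is σ = Eε = 144×10³ × 248.4×10⁻⁶ = 35.77 MPa, compressive since the shaft is trying to expand.

σ ≈ 35.8 MPa (compressive)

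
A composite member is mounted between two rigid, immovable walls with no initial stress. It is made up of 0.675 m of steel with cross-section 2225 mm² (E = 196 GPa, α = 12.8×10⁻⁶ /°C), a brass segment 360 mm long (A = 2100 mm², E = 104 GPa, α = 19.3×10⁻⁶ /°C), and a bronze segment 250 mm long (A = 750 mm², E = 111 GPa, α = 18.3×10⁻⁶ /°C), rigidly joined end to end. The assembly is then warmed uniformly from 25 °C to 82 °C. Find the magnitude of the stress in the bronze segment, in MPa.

With the walls removed the bar would change length by δ_free = Σ αᵢΔT Lᵢ = 12.8×10⁻⁶×57×675 + 19.3×10⁻⁶×57×360 + 18.3×10⁻⁶×57×250 = 1.149 mm.
The walls prevent any net length change, so an axial force P (same in every segment) develops. Compatibility: P · Σ Lᵢ/(AᵢEᵢ) = δ_free.
The series flexibility is Σ Lᵢ/(AᵢEᵢ) = 675/(2225×196×10³) + 360/(2100×104×10³) + 250/(750×111×10³) = 6.199×10⁻⁶ mm/N.
P = 1.149 / 6.199×10⁻⁶ = 185400 N = 185.4 kN, compressive.
σ_{bronze} = P / A = 185400 / 750 = 247.2 MPa.

σ ≈ 247 MPa (compressive)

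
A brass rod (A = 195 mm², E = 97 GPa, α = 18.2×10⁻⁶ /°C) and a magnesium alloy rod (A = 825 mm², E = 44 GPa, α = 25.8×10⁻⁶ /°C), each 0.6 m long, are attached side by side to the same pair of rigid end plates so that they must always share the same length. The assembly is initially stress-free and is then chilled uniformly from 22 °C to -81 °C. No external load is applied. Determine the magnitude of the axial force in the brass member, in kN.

The magnesium alloy has the larger α, so on cooling it would change length more than the brass if both were free. The rigid plates force a common final length, so the magnesium alloy is put into tension and the brass into compression, with equal and opposite forces P (no external load).
Setting the final lengths equal and cancelling L: (α₁ − α₂)ΔT = P/(A₁E₁) + P/(A₂E₂).
|α₁ − α₂|·ΔT = 7.6×10⁻⁶ × 103 = 0.0007828.
1/(A₁E₁) + 1/(A₂E₂) = 1/(195×97×10³) + 1/(825×44×10³) = 8.042×10⁻⁸ N⁻¹.
So P = 0.0007828 / 8.042×10⁻⁸ = 9.734 kN.

P ≈ 9.73 kN (compressive in the brass)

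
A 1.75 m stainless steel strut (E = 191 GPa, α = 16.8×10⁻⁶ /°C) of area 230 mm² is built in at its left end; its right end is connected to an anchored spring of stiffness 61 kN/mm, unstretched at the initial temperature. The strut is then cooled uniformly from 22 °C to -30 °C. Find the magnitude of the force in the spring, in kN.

P ≈ 27.2 kN

The unrestrained thermal change is αΔT L = 16.8×10⁻⁶ × 52 × 1750 = 1.529 mm.
Let P be the tensile force in the spring. The strut extends elastically by PL/(AE) and the spring stretches by P/k; together these equal δ_free.
P [ L/(AE) + 1/k ] = δ_free → P [ 1750/(230×191×10³) + 1/(61×10³) ] = 1.529.
P = 1.529 / 5.623×10⁻⁵ = 27190 N.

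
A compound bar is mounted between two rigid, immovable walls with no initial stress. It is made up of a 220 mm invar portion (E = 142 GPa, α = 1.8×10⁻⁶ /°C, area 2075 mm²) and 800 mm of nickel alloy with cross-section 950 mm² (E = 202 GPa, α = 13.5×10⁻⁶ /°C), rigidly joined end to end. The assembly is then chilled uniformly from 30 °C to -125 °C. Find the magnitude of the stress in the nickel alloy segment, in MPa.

If the supports were absent, the total length change would be Σ αᵢΔT Lᵢ = 1.8×10⁻⁶×155×220 + 13.5×10⁻⁶×155×800 = 1.735 mm.
Since the ends are fixed, an axial force P builds up, equal in every segment, with P · Σ Lᵢ/(AᵢEᵢ) = δ_free.
The series flexibility is Σ Lᵢ/(AᵢEᵢ) = 220/(2075×142×10³) + 800/(950×202×10³) = 4.915×10⁻⁶ mm/N.
So P = 1.735 / 4.915×10⁻⁶ = 353 kN, tensile.
σ_{nickel alloy} = P / A = 353000 / 950 = 371.6 MPa.

σ ≈ 372 MPa (tensile)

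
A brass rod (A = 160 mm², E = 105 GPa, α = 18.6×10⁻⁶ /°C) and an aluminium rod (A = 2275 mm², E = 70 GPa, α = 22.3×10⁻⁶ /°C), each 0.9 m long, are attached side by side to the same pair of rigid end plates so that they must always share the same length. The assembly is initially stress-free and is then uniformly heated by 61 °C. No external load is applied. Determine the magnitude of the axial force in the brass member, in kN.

Equilibrium of a rigid end plate with no external load gives equal and opposite internal forces ±P in the two members. Since α_{aluminium} > α_{brass}, heating drives the aluminium into compression and the brass into tension.
Equating the net (thermal + elastic) strains gives |α₁ − α₂|·ΔT = P·[1/(A₁E₁) + 1/(A₂E₂)].
|α₁ − α₂|·ΔT = 3.7×10⁻⁶ × 61 = 0.0002257.
1/(A₁E₁) + 1/(A₂E₂) = 1/(160×105×10³) + 1/(2275×70×10³) = 6.58×10⁻⁸ N⁻¹.
So P = 0.0002257 / 6.58×10⁻⁸ = 3.43 kN.

P ≈ 3.43 kN (tensile in the brass)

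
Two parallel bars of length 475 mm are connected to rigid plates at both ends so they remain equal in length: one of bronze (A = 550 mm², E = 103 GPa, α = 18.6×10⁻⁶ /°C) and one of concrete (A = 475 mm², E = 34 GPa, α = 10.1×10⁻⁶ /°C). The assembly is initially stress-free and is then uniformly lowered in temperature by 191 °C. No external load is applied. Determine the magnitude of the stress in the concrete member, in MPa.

The bronze has the larger α, so on cooling it would change length more than the concrete if both were free. The rigid plates force a common final length, so the bronze is put into tension and the concrete into compression, with equal and opposite forces P (no external load).
Compatibility of the two members (thermal + elastic change equal): (α₁ − α₂)ΔT = P·[1/(A₁E₁) + 1/(A₂E₂)].
|α₁ − α₂|·ΔT = 8.5×10⁻⁶ × 191 = 0.001624.
1/(A₁E₁) + 1/(A₂E₂) = 1/(550×103×10³) + 1/(475×34×10³) = 7.957×10⁻⁸ N⁻¹.
P = 0.001624 / 7.957×10⁻⁸ = 20400 N = 20.4 kN.
σ_{concrete} = P/A₂ = 20400/475 = 42.95 MPa, compressive.

σ ≈ 43 MPa (compressive)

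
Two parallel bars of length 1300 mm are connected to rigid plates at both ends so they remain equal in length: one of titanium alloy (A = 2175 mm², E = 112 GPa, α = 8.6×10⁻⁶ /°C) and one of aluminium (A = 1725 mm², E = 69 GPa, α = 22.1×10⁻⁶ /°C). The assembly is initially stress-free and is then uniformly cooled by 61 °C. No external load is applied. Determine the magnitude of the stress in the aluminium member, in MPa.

Both members must finish at the same length. With the larger α, the aluminium tends to over-contract; the plates restrain it, putting the aluminium in tension and the titanium alloy in compression. With no external load the two internal forces are equal and opposite, magnitude P.
Equating the net (thermal + elastic) strains gives |α₁ − α₂|·ΔT = P·[1/(A₁E₁) + 1/(A₂E₂)].
|α₁ − α₂|·ΔT = 13.5×10⁻⁶ × 61 = 0.0008235.
1/(A₁E₁) + 1/(A₂E₂) = 1/(2175×112×10³) + 1/(1725×69×10³) = 1.251×10⁻⁸ N⁻¹.
P = 0.0008235 / 1.251×10⁻⁸ = 65840 N = 65.84 kN.
σ_{aluminium} = P/A₂ = 65840/1725 = 38.17 MPa, tensile.

σ ≈ 38.2 MPa (tensile)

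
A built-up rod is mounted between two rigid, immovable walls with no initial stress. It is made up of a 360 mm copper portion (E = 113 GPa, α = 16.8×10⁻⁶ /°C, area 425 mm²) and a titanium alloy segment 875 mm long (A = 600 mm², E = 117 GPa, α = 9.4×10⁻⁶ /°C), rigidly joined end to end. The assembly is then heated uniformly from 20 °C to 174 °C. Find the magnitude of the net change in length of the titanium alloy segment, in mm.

With the walls removed the bar would change length by δ_free = Σ αᵢΔT Lᵢ = 16.8×10⁻⁶×154×360 + 9.4×10⁻⁶×154×875 = 2.198 mm.
Since the ends are fixed, an axial force P builds up, equal in every segment, with P · Σ Lᵢ/(AᵢEᵢ) = δ_free.
Σ Lᵢ/(AᵢEᵢ) = 360/(425×113×10³) + 875/(600×117×10³) = 1.996×10⁻⁵ mm/N.
So P = 2.198 / 1.996×10⁻⁵ = 110.1 kN, compressive.
For the titanium alloy segment, free thermal change = 9.4×10⁻⁶×154×875 = 1.267 mm and elastic change from P = 110100×875/(600×117×10³) = 1.373 mm; these oppose, so the net change is 0.106 mm (segment shortens).

|ΔL| ≈ 0.106 mm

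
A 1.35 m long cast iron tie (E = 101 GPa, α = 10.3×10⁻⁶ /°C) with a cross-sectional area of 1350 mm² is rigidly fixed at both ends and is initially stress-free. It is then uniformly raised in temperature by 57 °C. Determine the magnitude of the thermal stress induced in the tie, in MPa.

With length fixed, the mechanical strain must cancel the thermal strain αΔT = 10.3×10⁻⁶ × 57 = 587.1×10⁻⁶.
The stress required to suppress this strain is σ = Eε = 101×10³ × 587.1×10⁻⁶ = 59.3 MPa, compressive since the tie is trying to expand.

σ ≈ 59.3 MPa (compressive)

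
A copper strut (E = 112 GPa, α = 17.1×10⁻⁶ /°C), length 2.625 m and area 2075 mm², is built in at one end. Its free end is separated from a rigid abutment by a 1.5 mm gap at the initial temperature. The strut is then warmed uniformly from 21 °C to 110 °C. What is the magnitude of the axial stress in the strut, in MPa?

σ ≈ 106 MPa (compressive)

If the wall were absent the strut would grow by αΔT L = 17.1×10⁻⁶ × 89 × 2625 = 3.995 mm.
This exceeds the 1.5 mm gap, so the wall pushes back. The portion of expansion that must be recovered elastically is δ_free − gap = 3.995 − 1.5 = 2.495 mm.
So σ = E(δ_free − g)/L = 112×10³ × 2.495/2625 = 106.5 MPa.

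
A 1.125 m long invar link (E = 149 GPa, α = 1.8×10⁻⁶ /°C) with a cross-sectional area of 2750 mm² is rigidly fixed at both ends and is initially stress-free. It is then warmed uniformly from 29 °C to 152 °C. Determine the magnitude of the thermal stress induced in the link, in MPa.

σ ≈ 33 MPa (compressive)

Because both ends are immovable the net strain is zero, and the suppressed thermal strain is αΔT = 1.8×10⁻⁶ × 123 = 221.4×10⁻⁶.
Hence σ = E·αΔT = 149×10³ × 221.4×10⁻⁶ = 32.99 MPa, compressive.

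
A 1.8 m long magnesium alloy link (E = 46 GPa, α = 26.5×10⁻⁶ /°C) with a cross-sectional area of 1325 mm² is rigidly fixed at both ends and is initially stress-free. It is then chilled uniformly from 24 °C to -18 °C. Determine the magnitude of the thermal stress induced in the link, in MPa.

Because both ends are immovable the net strain is zero, and the suppressed thermal strain is αΔT = 26.5×10⁻⁶ × 42 = 1113×10⁻⁶.
σ = EαΔT = 46×10³ × 26.5×10⁻⁶ × 42 = 51.2 MPa (tensile; the link is trying to contract).

σ ≈ 51.2 MPa (tensile)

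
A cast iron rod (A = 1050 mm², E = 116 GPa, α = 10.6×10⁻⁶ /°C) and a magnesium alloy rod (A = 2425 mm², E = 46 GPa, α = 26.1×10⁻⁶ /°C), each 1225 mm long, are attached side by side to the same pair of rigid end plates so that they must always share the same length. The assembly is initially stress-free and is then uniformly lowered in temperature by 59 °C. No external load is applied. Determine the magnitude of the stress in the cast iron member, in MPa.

σ ≈ 50.7 MPa (compressive)

Equilibrium of a rigid end plate with no external load gives equal and opposite internal forces ±P in the two members. Since α_{magnesium alloy} > α_{cast iron}, cooling drives the magnesium alloy into tension and the cast iron into compression.
Equating the net (thermal + elastic) strains gives |α₁ − α₂|·ΔT = P·[1/(A₁E₁) + 1/(A₂E₂)].
|α₁ − α₂|·ΔT = 15.5×10⁻⁶ × 59 = 0.0009145.
1/(A₁E₁) + 1/(A₂E₂) = 1/(1050×116×10³) + 1/(2425×46×10³) = 1.717×10⁻⁸ N⁻¹.
P = 0.0009145 / 1.717×10⁻⁸ = 53250 N = 53.25 kN.
σ_{cast iron} = P/A₁ = 53250/1050 = 50.71 MPa, compressive.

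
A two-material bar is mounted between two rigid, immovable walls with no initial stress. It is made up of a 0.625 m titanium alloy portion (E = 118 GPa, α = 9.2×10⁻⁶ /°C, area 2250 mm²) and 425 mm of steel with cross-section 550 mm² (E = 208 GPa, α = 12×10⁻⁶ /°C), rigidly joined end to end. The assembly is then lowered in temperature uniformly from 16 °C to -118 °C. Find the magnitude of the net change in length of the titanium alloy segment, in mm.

|ΔL| ≈ 0.207 mm

If the supports were absent, the total length change would be Σ αᵢΔT Lᵢ = 9.2×10⁻⁶×134×625 + 12×10⁻⁶×134×425 = 1.454 mm.
The rigid supports impose zero overall length change; the single axial force P common to all segments must satisfy P Σ Lᵢ/(AᵢEᵢ) = δ_free.
Σ Lᵢ/(AᵢEᵢ) = 625/(2250×118×10³) + 425/(550×208×10³) = 6.069×10⁻⁶ mm/N.
So P = 1.454 / 6.069×10⁻⁶ = 239.6 kN, tensile.
For the titanium alloy segment, free thermal change = 9.2×10⁻⁶×134×625 = 0.7705 mm and elastic change from P = 239600×625/(2250×118×10³) = 0.5639 mm; these oppose, so the net change is 0.207 mm (segment shortens).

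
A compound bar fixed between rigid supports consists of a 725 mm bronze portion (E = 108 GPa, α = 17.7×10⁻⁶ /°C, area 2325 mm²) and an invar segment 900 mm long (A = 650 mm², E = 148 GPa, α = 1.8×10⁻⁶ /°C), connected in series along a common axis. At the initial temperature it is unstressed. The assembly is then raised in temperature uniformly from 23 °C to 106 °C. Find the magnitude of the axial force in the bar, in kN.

If the supports were absent, the total length change would be Σ αᵢΔT Lᵢ = 17.7×10⁻⁶×83×725 + 1.8×10⁻⁶×83×900 = 1.2 mm.
The walls prevent any net length change, so an axial force P (same in every segment) develops. Compatibility: P · Σ Lᵢ/(AᵢEᵢ) = δ_free.
Σ Lᵢ/(AᵢEᵢ) = 725/(2325×108×10³) + 900/(650×148×10³) = 1.224×10⁻⁵ mm/N.
P = 1.2 / 1.224×10⁻⁵ = 97980 N = 97.98 kN, compressive.

P ≈ 98 kN (compressive)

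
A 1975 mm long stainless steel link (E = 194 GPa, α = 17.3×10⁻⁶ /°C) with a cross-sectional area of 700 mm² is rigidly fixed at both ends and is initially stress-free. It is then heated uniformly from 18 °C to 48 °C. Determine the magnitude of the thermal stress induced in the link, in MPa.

σ ≈ 101 MPa (compressive)

Because both ends are immovable the net strain is zero, and the suppressed thermal strain is αΔT = 17.3×10⁻⁶ × 30 = 519×10⁻⁶.
The stress required to suppress this strain is σ = Eε = 194×10³ × 519×10⁻⁶ = 100.7 MPa, compressive since the link is trying to expand.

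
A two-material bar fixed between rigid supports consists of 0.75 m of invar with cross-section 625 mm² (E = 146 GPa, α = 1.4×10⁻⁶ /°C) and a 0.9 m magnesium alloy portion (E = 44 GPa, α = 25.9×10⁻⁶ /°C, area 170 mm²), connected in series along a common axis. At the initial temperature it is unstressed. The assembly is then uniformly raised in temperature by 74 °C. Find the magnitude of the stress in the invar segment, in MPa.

If the supports were absent, the total length change would be Σ αᵢΔT Lᵢ = 1.4×10⁻⁶×74×750 + 25.9×10⁻⁶×74×900 = 1.803 mm.
The rigid supports impose zero overall length change; the single axial force P common to all segments must satisfy P Σ Lᵢ/(AᵢEᵢ) = δ_free.
Σ Lᵢ/(AᵢEᵢ) = 750/(625×146×10³) + 900/(170×44×10³) = 0.0001285 mm/N.
P = 1.803 / 0.0001285 = 14020 N = 14.02 kN, compressive.
σ_{invar} = P / A = 14020 / 625 = 22.44 MPa.

σ ≈ 22.4 MPa (compressive)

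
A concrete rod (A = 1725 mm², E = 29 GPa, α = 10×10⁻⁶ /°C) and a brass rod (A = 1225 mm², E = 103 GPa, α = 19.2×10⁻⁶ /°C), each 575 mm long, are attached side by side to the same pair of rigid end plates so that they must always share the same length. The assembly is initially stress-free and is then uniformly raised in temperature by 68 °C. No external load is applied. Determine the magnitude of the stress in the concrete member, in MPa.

Both members must finish at the same length. With the larger α, the brass tends to over-expand; the plates restrain it, putting the brass in compression and the concrete in tension. With no external load the two internal forces are equal and opposite, magnitude P.
Compatibility of the two members (thermal + elastic change equal): (α₁ − α₂)ΔT = P·[1/(A₁E₁) + 1/(A₂E₂)].
|α₁ − α₂|·ΔT = 9.2×10⁻⁶ × 68 = 0.0006256.
1/(A₁E₁) + 1/(A₂E₂) = 1/(1725×29×10³) + 1/(1225×103×10³) = 2.792×10⁻⁸ N⁻¹.
So P = 0.0006256 / 2.792×10⁻⁸ = 22.41 kN.
σ_{concrete} = P/A₁ = 22410/1725 = 12.99 MPa, tensile.

σ ≈ 13 MPa (tensile)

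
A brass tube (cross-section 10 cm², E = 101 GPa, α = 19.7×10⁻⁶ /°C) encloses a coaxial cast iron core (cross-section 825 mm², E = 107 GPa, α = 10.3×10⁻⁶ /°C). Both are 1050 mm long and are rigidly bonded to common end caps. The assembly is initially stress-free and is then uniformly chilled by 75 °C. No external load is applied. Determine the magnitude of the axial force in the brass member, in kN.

P ≈ 33.2 kN (tensile in the brass)

Equilibrium of a rigid end plate with no external load gives equal and opposite internal forces ±P in the two members. Since α_{brass} > α_{cast iron}, cooling drives the brass into tension and the cast iron into compression.
Setting the final lengths equal and cancelling L: (α₁ − α₂)ΔT = P/(A₁E₁) + P/(A₂E₂).
|α₁ − α₂|·ΔT = 9.4×10⁻⁶ × 75 = 0.000705.
1/(A₁E₁) + 1/(A₂E₂) = 1/(1000×101×10³) + 1/(825×107×10³) = 2.123×10⁻⁸ N⁻¹.
So P = 0.000705 / 2.123×10⁻⁸ = 33.21 kN.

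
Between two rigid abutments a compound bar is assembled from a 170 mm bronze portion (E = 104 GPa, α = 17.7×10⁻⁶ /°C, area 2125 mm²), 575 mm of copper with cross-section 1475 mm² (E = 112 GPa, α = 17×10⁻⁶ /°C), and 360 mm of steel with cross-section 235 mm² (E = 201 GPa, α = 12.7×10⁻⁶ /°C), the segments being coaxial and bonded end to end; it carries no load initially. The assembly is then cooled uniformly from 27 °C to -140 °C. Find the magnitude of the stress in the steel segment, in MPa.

σ ≈ 1040 MPa (tensile)

With the walls removed the bar would change length by δ_free = Σ αᵢΔT Lᵢ = 17.7×10⁻⁶×167×170 + 17×10⁻⁶×167×575 + 12.7×10⁻⁶×167×360 = 2.898 mm.
The rigid supports impose zero overall length change; the single axial force P common to all segments must satisfy P Σ Lᵢ/(AᵢEᵢ) = δ_free.
The series flexibility is Σ Lᵢ/(AᵢEᵢ) = 170/(2125×104×10³) + 575/(1475×112×10³) + 360/(235×201×10³) = 1.187×10⁻⁵ mm/N.
Hence P = δ_free / Σ(L/AE) = 2.898/1.187×10⁻⁵ = 244.2 kN (tensile).
σ_{steel} = P / A = 244200 / 235 = 1039 MPa.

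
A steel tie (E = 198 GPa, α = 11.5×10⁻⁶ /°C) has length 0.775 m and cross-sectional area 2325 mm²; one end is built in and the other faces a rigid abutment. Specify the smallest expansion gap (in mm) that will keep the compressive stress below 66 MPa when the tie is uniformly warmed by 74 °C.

g ≈ 0.401 mm

Free expansion if unrestrained: δ_free = αΔT L = 11.5×10⁻⁶ × 74 × 775 = 0.6595 mm.
A stress of 66 MPa corresponds to the wall pushing the tie back by σL/E = 66×775/(198×10³) = 0.2583 mm.
The gap must absorb the remainder: g_min = 0.6595 − 0.2583 = 0.4012 mm.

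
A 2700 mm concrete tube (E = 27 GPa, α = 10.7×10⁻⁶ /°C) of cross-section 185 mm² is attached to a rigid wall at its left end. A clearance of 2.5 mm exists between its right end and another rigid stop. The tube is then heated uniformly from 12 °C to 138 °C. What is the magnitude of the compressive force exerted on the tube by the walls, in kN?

P ≈ 2.11 kN

If the wall were absent the tube would grow by αΔT L = 10.7×10⁻⁶ × 126 × 2700 = 3.64 mm.
This exceeds the 2.5 mm gap, so the wall pushes back. The portion of expansion that must be recovered elastically is δ_free − gap = 3.64 − 2.5 = 1.14 mm.
So σ = E(δ_free − g)/L = 27×10³ × 1.14/2700 = 11.4 MPa.
Force on the wall = σA = 11.4 × 185 mm² = 2.109 kN.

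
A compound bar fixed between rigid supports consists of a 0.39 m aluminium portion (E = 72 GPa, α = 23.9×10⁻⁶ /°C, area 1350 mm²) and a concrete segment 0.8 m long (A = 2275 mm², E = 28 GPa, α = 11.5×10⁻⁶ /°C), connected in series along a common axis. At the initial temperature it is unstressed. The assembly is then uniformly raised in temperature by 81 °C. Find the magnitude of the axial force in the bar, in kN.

P ≈ 90.5 kN (compressive)

If the supports were absent, the total length change would be Σ αᵢΔT Lᵢ = 23.9×10⁻⁶×81×390 + 11.5×10⁻⁶×81×800 = 1.5 mm.
The rigid supports impose zero overall length change; the single axial force P common to all segments must satisfy P Σ Lᵢ/(AᵢEᵢ) = δ_free.
Σ Lᵢ/(AᵢEᵢ) = 390/(1350×72×10³) + 800/(2275×28×10³) = 1.657×10⁻⁵ mm/N.
So P = 1.5 / 1.657×10⁻⁵ = 90.53 kN, compressive.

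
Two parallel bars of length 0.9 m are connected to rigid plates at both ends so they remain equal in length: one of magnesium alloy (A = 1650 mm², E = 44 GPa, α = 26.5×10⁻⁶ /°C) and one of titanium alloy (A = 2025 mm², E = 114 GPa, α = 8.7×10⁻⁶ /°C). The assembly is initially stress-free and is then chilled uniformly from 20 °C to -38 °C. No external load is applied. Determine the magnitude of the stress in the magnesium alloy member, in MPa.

σ ≈ 34.6 MPa (tensile)

Equilibrium of a rigid end plate with no external load gives equal and opposite internal forces ±P in the two members. Since α_{magnesium alloy} > α_{titanium alloy}, cooling drives the magnesium alloy into tension and the titanium alloy into compression.
Compatibility of the two members (thermal + elastic change equal): (α₁ − α₂)ΔT = P·[1/(A₁E₁) + 1/(A₂E₂)].
|α₁ − α₂|·ΔT = 17.8×10⁻⁶ × 58 = 0.001032.
1/(A₁E₁) + 1/(A₂E₂) = 1/(1650×44×10³) + 1/(2025×114×10³) = 1.811×10⁻⁸ N⁻¹.
So P = 0.001032 / 1.811×10⁻⁸ = 57.02 kN.
σ_{magnesium alloy} = P/A₁ = 57020/1650 = 34.56 MPa, tensile.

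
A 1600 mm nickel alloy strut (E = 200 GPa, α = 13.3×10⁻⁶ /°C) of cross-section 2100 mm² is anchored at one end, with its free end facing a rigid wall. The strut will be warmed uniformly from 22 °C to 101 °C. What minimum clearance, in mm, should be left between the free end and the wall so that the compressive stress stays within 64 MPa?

g ≈ 1.17 mm

With no wall the strut would lengthen by αΔT L = 13.3×10⁻⁶ × 79 × 1600 = 1.681 mm.
A stress of 64 MPa corresponds to the wall pushing the strut back by σL/E = 64×1600/(200×10³) = 0.512 mm.
So the gap has to take up the difference, g_min = δ_free − σL/E = 1.681 − 0.512 = 1.169 mm.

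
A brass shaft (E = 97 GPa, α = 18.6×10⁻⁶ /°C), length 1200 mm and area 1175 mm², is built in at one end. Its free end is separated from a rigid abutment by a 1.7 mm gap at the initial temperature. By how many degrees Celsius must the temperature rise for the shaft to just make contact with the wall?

Contact occurs when the free expansion equals the gap: αΔT L = 1.7 mm.
So ΔT = g/(αL) = 1.7/(18.6×10⁻⁶ × 1200) = 76.16 °C.

ΔT ≈ 76.2 °C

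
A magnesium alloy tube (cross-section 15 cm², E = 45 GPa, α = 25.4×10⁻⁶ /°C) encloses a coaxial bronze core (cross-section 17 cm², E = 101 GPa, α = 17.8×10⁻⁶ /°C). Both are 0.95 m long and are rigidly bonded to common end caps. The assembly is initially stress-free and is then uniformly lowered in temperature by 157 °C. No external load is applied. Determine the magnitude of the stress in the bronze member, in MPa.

Equilibrium of a rigid end plate with no external load gives equal and opposite internal forces ±P in the two members. Since α_{magnesium alloy} > α_{bronze}, cooling drives the magnesium alloy into tension and the bronze into compression.
Compatibility of the two members (thermal + elastic change equal): (α₁ − α₂)ΔT = P·[1/(A₁E₁) + 1/(A₂E₂)].
|α₁ − α₂|·ΔT = 7.6×10⁻⁶ × 157 = 0.001193.
1/(A₁E₁) + 1/(A₂E₂) = 1/(1500×45×10³) + 1/(1700×101×10³) = 2.064×10⁻⁸ N⁻¹.
P = 0.001193 / 2.064×10⁻⁸ = 57810 N = 57.81 kN.
σ_{bronze} = P/A₂ = 57810/1700 = 34.01 MPa, compressive.

σ ≈ 34 MPa (compressive)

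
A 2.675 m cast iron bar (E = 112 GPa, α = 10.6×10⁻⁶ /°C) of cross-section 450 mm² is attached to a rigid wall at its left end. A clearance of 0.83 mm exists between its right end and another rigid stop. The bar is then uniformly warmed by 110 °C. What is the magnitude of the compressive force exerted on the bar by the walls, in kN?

P ≈ 43.1 kN

Free thermal elongation = αΔT L = 10.6×10⁻⁶ × 110 × 2675 = 3.119 mm.
The gap closes (δ_free > 0.83 mm) and the wall then resists a further 3.119 − 0.83 = 2.289 mm of expansion.
So σ = E(δ_free − g)/L = 112×10³ × 2.289/2675 = 95.84 MPa.
Force on the wall = σA = 95.84 × 450 mm² = 43.13 kN.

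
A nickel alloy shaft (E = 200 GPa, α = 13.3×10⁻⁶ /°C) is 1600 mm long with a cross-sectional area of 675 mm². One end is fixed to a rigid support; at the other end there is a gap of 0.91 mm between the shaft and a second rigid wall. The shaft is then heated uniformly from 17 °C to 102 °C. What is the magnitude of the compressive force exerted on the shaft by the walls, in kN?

P ≈ 75.8 kN

Unrestrained expansion: δ_free = αΔT L = 13.3×10⁻⁶ × 85 × 1600 = 1.809 mm.
After closing the 0.91 mm clearance, 1.809 − 0.91 = 0.8988 mm of expansion remains to be suppressed by the wall.
That suppressed elongation corresponds to σ = E·Δ/L = 200×10³ × 0.8988/1600 = 112.3 MPa.
Force on the wall = σA = 112.3 × 675 mm² = 75.84 kN.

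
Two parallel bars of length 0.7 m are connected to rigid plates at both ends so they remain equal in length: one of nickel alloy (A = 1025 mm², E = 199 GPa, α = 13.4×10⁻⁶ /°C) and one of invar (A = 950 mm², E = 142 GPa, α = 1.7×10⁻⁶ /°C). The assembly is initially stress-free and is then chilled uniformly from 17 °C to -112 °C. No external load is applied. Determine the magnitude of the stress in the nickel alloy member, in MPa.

σ ≈ 120 MPa (tensile)

Equilibrium of a rigid end plate with no external load gives equal and opposite internal forces ±P in the two members. Since α_{nickel alloy} > α_{invar}, cooling drives the nickel alloy into tension and the invar into compression.
Equating the net (thermal + elastic) strains gives |α₁ − α₂|·ΔT = P·[1/(A₁E₁) + 1/(A₂E₂)].
|α₁ − α₂|·ΔT = 11.7×10⁻⁶ × 129 = 0.001509.
1/(A₁E₁) + 1/(A₂E₂) = 1/(1025×199×10³) + 1/(950×142×10³) = 1.232×10⁻⁸ N⁻¹.
P = 0.001509 / 1.232×10⁻⁸ = 122600 N = 122.6 kN.
σ_{nickel alloy} = P/A₁ = 122600/1025 = 119.6 MPa, tensile.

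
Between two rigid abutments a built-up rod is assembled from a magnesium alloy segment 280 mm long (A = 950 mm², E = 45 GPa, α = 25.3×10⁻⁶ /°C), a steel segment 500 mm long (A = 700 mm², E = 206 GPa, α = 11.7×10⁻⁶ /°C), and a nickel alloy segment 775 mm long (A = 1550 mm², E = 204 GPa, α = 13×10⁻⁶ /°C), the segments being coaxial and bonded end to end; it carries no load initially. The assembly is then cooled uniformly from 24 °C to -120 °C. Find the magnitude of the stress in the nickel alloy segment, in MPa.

σ ≈ 171 MPa (tensile)

With the walls removed the bar would change length by δ_free = Σ αᵢΔT Lᵢ = 25.3×10⁻⁶×144×280 + 11.7×10⁻⁶×144×500 + 13×10⁻⁶×144×775 = 3.313 mm.
Since the ends are fixed, an axial force P builds up, equal in every segment, with P · Σ Lᵢ/(AᵢEᵢ) = δ_free.
The series flexibility is Σ Lᵢ/(AᵢEᵢ) = 280/(950×45×10³) + 500/(700×206×10³) + 775/(1550×204×10³) = 1.247×10⁻⁵ mm/N.
P = 3.313 / 1.247×10⁻⁵ = 265700 N = 265.7 kN, tensile.
σ_{nickel alloy} = P / A = 265700 / 1550 = 171.4 MPa.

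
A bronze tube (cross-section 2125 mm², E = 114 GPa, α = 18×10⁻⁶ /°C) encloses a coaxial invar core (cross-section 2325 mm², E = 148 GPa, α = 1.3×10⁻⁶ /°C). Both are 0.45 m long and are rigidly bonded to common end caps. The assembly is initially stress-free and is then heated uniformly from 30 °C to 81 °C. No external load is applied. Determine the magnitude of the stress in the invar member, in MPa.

σ ≈ 52.1 MPa (tensile)

Equilibrium of a rigid end plate with no external load gives equal and opposite internal forces ±P in the two members. Since α_{bronze} > α_{invar}, heating drives the bronze into compression and the invar into tension.
Equating the net (thermal + elastic) strains gives |α₁ − α₂|·ΔT = P·[1/(A₁E₁) + 1/(A₂E₂)].
|α₁ − α₂|·ΔT = 16.7×10⁻⁶ × 51 = 0.0008517.
1/(A₁E₁) + 1/(A₂E₂) = 1/(2125×114×10³) + 1/(2325×148×10³) = 7.034×10⁻⁹ N⁻¹.
P = 0.0008517 / 7.034×10⁻⁹ = 121100 N = 121.1 kN.
σ_{invar} = P/A₂ = 121100/2325 = 52.08 MPa, tensile.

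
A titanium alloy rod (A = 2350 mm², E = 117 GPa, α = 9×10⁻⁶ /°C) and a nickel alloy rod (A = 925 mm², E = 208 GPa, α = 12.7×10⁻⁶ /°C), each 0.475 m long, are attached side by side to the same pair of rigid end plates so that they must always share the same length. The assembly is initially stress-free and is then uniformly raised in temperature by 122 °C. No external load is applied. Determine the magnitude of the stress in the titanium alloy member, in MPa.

σ ≈ 21.7 MPa (tensile)

The nickel alloy has the larger α, so on heating it would change length more than the titanium alloy if both were free. The rigid plates force a common final length, so the nickel alloy is put into compression and the titanium alloy into tension, with equal and opposite forces P (no external load).
Equating the net (thermal + elastic) strains gives |α₁ − α₂|·ΔT = P·[1/(A₁E₁) + 1/(A₂E₂)].
|α₁ − α₂|·ΔT = 3.7×10⁻⁶ × 122 = 0.0004514.
1/(A₁E₁) + 1/(A₂E₂) = 1/(2350×117×10³) + 1/(925×208×10³) = 8.835×10⁻⁹ N⁻¹.
So P = 0.0004514 / 8.835×10⁻⁹ = 51.09 kN.
σ_{titanium alloy} = P/A₁ = 51090/2350 = 21.74 MPa, tensile.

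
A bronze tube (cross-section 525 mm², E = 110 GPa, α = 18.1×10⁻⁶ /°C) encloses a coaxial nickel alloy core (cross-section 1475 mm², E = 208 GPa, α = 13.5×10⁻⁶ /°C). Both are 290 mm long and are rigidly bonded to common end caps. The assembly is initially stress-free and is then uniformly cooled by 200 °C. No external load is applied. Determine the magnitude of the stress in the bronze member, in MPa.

Equilibrium of a rigid end plate with no external load gives equal and opposite internal forces ±P in the two members. Since α_{bronze} > α_{nickel alloy}, cooling drives the bronze into tension and the nickel alloy into compression.
Setting the final lengths equal and cancelling L: (α₁ − α₂)ΔT = P/(A₁E₁) + P/(A₂E₂).
|α₁ − α₂|·ΔT = 4.6×10⁻⁶ × 200 = 0.00092.
1/(A₁E₁) + 1/(A₂E₂) = 1/(525×110×10³) + 1/(1475×208×10³) = 2.058×10⁻⁸ N⁻¹.
P = 0.00092 / 2.058×10⁻⁸ = 44710 N = 44.71 kN.
σ_{bronze} = P/A₁ = 44710/525 = 85.17 MPa, tensile.

σ ≈ 85.2 MPa (tensile)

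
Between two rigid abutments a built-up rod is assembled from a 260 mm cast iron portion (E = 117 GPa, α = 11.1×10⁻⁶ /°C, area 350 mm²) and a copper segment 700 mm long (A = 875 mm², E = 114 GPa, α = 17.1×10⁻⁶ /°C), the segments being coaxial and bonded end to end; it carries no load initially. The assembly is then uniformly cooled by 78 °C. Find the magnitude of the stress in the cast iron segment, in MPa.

With the walls removed the bar would change length by δ_free = Σ αᵢΔT Lᵢ = 11.1×10⁻⁶×78×260 + 17.1×10⁻⁶×78×700 = 1.159 mm.
Since the ends are fixed, an axial force P builds up, equal in every segment, with P · Σ Lᵢ/(AᵢEᵢ) = δ_free.
Σ Lᵢ/(AᵢEᵢ) = 260/(350×117×10³) + 700/(875×114×10³) = 1.337×10⁻⁵ mm/N.
So P = 1.159 / 1.337×10⁻⁵ = 86.69 kN, tensile.
σ_{cast iron} = P / A = 86690 / 350 = 247.7 MPa.

σ ≈ 248 MPa (tensile)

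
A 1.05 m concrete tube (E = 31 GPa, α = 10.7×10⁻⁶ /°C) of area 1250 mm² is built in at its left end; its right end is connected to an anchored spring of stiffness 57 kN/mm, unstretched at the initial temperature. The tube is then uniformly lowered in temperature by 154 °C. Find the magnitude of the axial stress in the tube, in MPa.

If the spring were absent the tube would shorten by αΔT L = 10.7×10⁻⁶ × 154 × 1050 = 1.73 mm.
Let P be the tensile force in the spring. The tube extends elastically by PL/(AE) and the spring stretches by P/k; together these equal δ_free.
P [ L/(AE) + 1/k ] = δ_free → P [ 1050/(1250×31×10³) + 1/(57×10³) ] = 1.73.
P = 1.73 / 4.464×10⁻⁵ = 38760 N.
σ = P/A = 38760/1250 = 31.01 MPa.

σ ≈ 31 MPa (tensile)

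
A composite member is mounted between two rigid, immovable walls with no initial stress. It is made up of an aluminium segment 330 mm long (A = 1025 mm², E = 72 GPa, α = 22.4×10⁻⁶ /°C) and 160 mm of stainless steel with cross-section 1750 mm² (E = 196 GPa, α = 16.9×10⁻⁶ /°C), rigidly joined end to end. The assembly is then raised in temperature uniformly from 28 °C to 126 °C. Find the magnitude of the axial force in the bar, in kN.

P ≈ 200 kN (compressive)

With the walls removed the bar would change length by δ_free = Σ αᵢΔT Lᵢ = 22.4×10⁻⁶×98×330 + 16.9×10⁻⁶×98×160 = 0.9894 mm.
Since the ends are fixed, an axial force P builds up, equal in every segment, with P · Σ Lᵢ/(AᵢEᵢ) = δ_free.
Σ Lᵢ/(AᵢEᵢ) = 330/(1025×72×10³) + 160/(1750×196×10³) = 4.938×10⁻⁶ mm/N.
Hence P = δ_free / Σ(L/AE) = 0.9894/4.938×10⁻⁶ = 200.4 kN (compressive).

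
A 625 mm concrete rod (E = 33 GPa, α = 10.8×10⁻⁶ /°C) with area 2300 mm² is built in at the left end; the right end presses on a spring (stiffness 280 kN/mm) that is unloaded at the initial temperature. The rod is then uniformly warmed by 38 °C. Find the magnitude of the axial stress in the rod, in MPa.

The unrestrained thermal change is αΔT L = 10.8×10⁻⁶ × 38 × 625 = 0.2565 mm.
With a force P in the spring, the elastic change of the rod is PL/(AE) and that of the spring is P/k; compatibility requires their sum to equal δ_free.
P [ L/(AE) + 1/k ] = δ_free → P [ 625/(2300×33×10³) + 1/(280×10³) ] = 0.2565.
P = 0.2565 / 1.181×10⁻⁵ = 21730 N.
σ = P/A = 21730/2300 = 9.446 MPa.

σ ≈ 9.45 MPa (compressive)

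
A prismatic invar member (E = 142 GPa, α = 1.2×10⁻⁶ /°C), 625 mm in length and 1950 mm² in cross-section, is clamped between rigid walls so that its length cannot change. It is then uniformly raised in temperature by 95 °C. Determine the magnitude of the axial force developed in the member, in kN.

The ends cannot move, so σ = EαΔT = 142×10³ × 1.2×10⁻⁶ × 95 = 16.19 MPa.
Then P = σA = 16.19 × 1950 mm² = 31.57 kN, compressive.

P ≈ 31.6 kN (compressive)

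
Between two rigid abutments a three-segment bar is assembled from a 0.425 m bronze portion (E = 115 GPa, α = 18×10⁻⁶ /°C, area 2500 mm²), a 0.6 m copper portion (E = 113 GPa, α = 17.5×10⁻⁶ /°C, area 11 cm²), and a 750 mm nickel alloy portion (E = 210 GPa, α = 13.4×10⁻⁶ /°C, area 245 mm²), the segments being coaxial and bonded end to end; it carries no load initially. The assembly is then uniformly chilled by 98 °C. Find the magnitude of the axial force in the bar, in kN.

P ≈ 132 kN (tensile)

Free thermal contraction of the whole bar: Σ αᵢΔT Lᵢ = 18×10⁻⁶×98×425 + 17.5×10⁻⁶×98×600 + 13.4×10⁻⁶×98×750 = 2.764 mm.
Since the ends are fixed, an axial force P builds up, equal in every segment, with P · Σ Lᵢ/(AᵢEᵢ) = δ_free.
Σ Lᵢ/(AᵢEᵢ) = 425/(2500×115×10³) + 600/(1100×113×10³) + 750/(245×210×10³) = 2.088×10⁻⁵ mm/N.
Hence P = δ_free / Σ(L/AE) = 2.764/2.088×10⁻⁵ = 132.3 kN (tensile).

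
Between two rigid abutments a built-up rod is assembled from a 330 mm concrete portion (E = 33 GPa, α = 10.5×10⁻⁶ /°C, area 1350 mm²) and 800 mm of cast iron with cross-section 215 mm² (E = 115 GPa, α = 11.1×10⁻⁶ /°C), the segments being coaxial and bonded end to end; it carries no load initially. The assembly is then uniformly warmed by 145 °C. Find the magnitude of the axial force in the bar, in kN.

Free thermal expansion of the whole bar: Σ αᵢΔT Lᵢ = 10.5×10⁻⁶×145×330 + 11.1×10⁻⁶×145×800 = 1.79 mm.
Since the ends are fixed, an axial force P builds up, equal in every segment, with P · Σ Lᵢ/(AᵢEᵢ) = δ_free.
The series flexibility is Σ Lᵢ/(AᵢEᵢ) = 330/(1350×33×10³) + 800/(215×115×10³) = 3.976×10⁻⁵ mm/N.
P = 1.79 / 3.976×10⁻⁵ = 45020 N = 45.02 kN, compressive.

P ≈ 45 kN (compressive)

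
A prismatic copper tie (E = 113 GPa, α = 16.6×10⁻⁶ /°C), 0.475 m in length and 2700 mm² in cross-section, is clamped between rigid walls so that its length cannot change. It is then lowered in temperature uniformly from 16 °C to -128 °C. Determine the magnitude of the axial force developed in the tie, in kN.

P ≈ 729 kN (tensile)

Full restraint means ε = 0, so the stress is σ = EαΔT = 113×10³ × 16.6×10⁻⁶ × 144 = 270.1 MPa.
Then P = σA = 270.1 × 2700 mm² = 729.3 kN, tensile.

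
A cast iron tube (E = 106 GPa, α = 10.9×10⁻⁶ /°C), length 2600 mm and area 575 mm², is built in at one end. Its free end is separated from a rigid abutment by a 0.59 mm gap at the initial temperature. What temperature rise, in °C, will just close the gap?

ΔT ≈ 20.8 °C

Contact occurs when the free expansion equals the gap: αΔT L = 0.59 mm.
So ΔT = g/(αL) = 0.59/(10.9×10⁻⁶ × 2600) = 20.82 °C.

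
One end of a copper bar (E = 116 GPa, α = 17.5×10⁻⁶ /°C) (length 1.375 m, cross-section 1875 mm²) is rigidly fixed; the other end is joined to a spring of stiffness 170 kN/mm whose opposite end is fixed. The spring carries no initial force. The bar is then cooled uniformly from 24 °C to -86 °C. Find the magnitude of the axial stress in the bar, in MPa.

The unrestrained thermal change is αΔT L = 17.5×10⁻⁶ × 110 × 1375 = 2.647 mm.
With a force P in the spring, the elastic change of the bar is PL/(AE) and that of the spring is P/k; compatibility requires their sum to equal δ_free.
So P = δ_free / [L/(AE) + 1/k] = 2.647 / [ 1375/(1875×116×10³) + 1/(170×10³) ].
P = 2.647 / 1.22×10⁻⁵ = 216900 N.
σ = P/A = 216900/1875 = 115.7 MPa.

σ ≈ 116 MPa (tensile)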